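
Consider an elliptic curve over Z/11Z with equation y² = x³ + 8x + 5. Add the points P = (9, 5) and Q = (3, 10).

(0, 4)

(9, 5) + (3, 10). λ = (10 - 5)/(3 - 9) ≡ 5/5 mod 11. 5⁻¹ ≡ 9 (mod 11) since 5·9 = 45 ≡ 1, so λ ≡ 1.
  x = λ² - 9 - 3 = 1 - 12 ≡ 0; y = λ·(9 - 0) - 5 ≡ 4. → (0, 4)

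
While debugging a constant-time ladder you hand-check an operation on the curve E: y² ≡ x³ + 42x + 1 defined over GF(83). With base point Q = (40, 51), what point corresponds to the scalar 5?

Repeated addition: build up to 5Q.
2Q: tangent at (40, 51): λ = (3·40² + 42)/(2·51) ≡ 28/19. 19⁻¹ ≡ 35 (mod 83), so λ ≡ 28·35 ≡ 67.
  x = λ² - 40 - 40 = 4489 - 80 ≡ 10; y = λ·(40 - 10) - 51 ≡ 50. → (10, 50)
3Q: (10, 50) + (40, 51). λ = (51 - 50)/(40 - 10) ≡ 1/30 mod 83. 30⁻¹ ≡ 36 (mod 83), so λ ≡ 36.
  x = λ² - 10 - 40 = 1296 - 50 ≡ 1; y = λ·(10 - 1) - 50 ≡ 25. → (1, 25)
4Q: (1, 25) + (40, 51). λ = (51 - 25)/(40 - 1) ≡ 26/39 mod 83. 39⁻¹ ≡ 66 (mod 83), so λ ≡ 56.
  x = λ² - 1 - 40 = 3136 - 41 ≡ 24; y = λ·(1 - 24) - 25 ≡ 15. → (24, 15)
5Q: (24, 15) + (40, 51). λ = (51 - 15)/(40 - 24) ≡ 36/16 mod 83. 16⁻¹ ≡ 26 (mod 83) since 16·26 = 416 ≡ 1, so λ ≡ 23.
  x = λ² - 24 - 40 = 529 - 64 ≡ 50; y = λ·(24 - 50) - 15 ≡ 51. → (50, 51)

(50, 51)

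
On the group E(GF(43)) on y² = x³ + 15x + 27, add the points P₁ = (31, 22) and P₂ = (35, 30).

(31, 22) + (35, 30). λ = (30 - 22)/(35 - 31) ≡ 8/4 mod 43. 4⁻¹ ≡ 11 (mod 43), so λ ≡ 2.
  x = λ² - 31 - 35 = 4 - 66 ≡ 24; y = λ·(31 - 24) - 22 ≡ 35. → (24, 35)

(24, 35)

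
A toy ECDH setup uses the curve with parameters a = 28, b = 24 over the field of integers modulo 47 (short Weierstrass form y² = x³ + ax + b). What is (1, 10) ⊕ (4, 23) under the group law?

(19, 6)

(1, 10) + (4, 23). λ = (23 - 10)/(4 - 1) ≡ 13/3 mod 47. 3⁻¹ ≡ 16 (mod 47), so λ ≡ 20.
  x = λ² - 1 - 4 = 400 - 5 ≡ 19; y = λ·(1 - 19) - 10 ≡ 6. → (19, 6)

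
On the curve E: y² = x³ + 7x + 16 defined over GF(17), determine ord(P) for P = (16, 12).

12

2P: tangent at (16, 12): λ = (3·16² + 7)/(2·12) ≡ 10/7. 7⁻¹ ≡ 5 (mod 17) since 7·5 = 35 ≡ 1, so λ ≡ 10·5 ≡ 16.
  x = λ² - 16 - 16 = 256 - 32 ≡ 3; y = λ·(16 - 3) - 12 ≡ 9. → (3, 9)
3P: (3, 9) + (16, 12). λ = (12 - 9)/(16 - 3) ≡ 3/13 mod 17. 13⁻¹ ≡ 4 (mod 17), so λ ≡ 12.
  x = λ² - 3 - 16 = 144 - 19 ≡ 6; y = λ·(3 - 6) - 9 ≡ 6. → (6, 6)
4P: (6, 6) + (16, 12). λ = (12 - 6)/(16 - 6) ≡ 6/10 mod 17. 10⁻¹ ≡ 12 (mod 17), so λ ≡ 4.
  x = λ² - 6 - 16 = 16 - 22 ≡ 11; y = λ·(6 - 11) - 6 ≡ 8. → (11, 8)
5P: (11, 8) + (16, 12). λ = (12 - 8)/(16 - 11) ≡ 4/5 mod 17. 5⁻¹ ≡ 7 (mod 17), so λ ≡ 11.
  x = λ² - 11 - 16 = 121 - 27 ≡ 9; y = λ·(11 - 9) - 8 ≡ 14. → (9, 14)
6P: (9, 14) + (16, 12). λ = (12 - 14)/(16 - 9) ≡ 15/7 mod 17. 7⁻¹ ≡ 5 (mod 17) since 7·5 = 35 ≡ 1, so λ ≡ 7.
  x = λ² - 9 - 16 = 49 - 25 ≡ 7; y = λ·(9 - 7) - 14 ≡ 0. → (7, 0)
7P: (7, 0) + (16, 12). λ = (12 - 0)/(16 - 7) ≡ 12/9 mod 17. 9⁻¹ ≡ 2 (mod 17), so λ ≡ 7.
  x = λ² - 7 - 16 = 49 - 23 ≡ 9; y = λ·(7 - 9) - 0 ≡ 3. → (9, 3)
8P: (9, 3) + (16, 12). λ = (12 - 3)/(16 - 9) ≡ 9/7 mod 17. 7⁻¹ ≡ 5 (mod 17), so λ ≡ 11.
  x = λ² - 9 - 16 = 121 - 25 ≡ 11; y = λ·(9 - 11) - 3 ≡ 9. → (11, 9)
9P: (11, 9) + (16, 12). λ = (12 - 9)/(16 - 11) ≡ 3/5 mod 17. 5⁻¹ ≡ 7 (mod 17) since 5·7 = 35 ≡ 1, so λ ≡ 4.
  x = λ² - 11 - 16 = 16 - 27 ≡ 6; y = λ·(11 - 6) - 9 ≡ 11. → (6, 11)
10P: (6, 11) + (16, 12). λ = (12 - 11)/(16 - 6) ≡ 1/10 mod 17. 10⁻¹ ≡ 12 (mod 17) since 10·12 = 120 ≡ 1, so λ ≡ 12.
  x = λ² - 6 - 16 = 144 - 22 ≡ 3; y = λ·(6 - 3) - 11 ≡ 8. → (3, 8)
11P: (3, 8) + (16, 12). λ = (12 - 8)/(16 - 3) ≡ 4/13 mod 17. 13⁻¹ ≡ 4 (mod 17), so λ ≡ 16.
  x = λ² - 3 - 16 = 256 - 19 ≡ 16; y = λ·(3 - 16) - 8 ≡ 5. → (16, 5)
12P: (16, 5) + (16, 12): same x and y₁ ≡ -y₂, so the sum is 𝒪.
12P = 𝒪, so the order is 12.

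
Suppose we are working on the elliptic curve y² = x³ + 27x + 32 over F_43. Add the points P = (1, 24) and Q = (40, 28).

(1, 24) + (40, 28). λ = (28 - 24)/(40 - 1) ≡ 4/39 mod 43. 39⁻¹ ≡ 32 (mod 43) since 39·32 = 1248 ≡ 1, so λ ≡ 42.
  x = λ² - 1 - 40 = 1764 - 41 ≡ 3; y = λ·(1 - 3) - 24 ≡ 21. → (3, 21)

(3, 21)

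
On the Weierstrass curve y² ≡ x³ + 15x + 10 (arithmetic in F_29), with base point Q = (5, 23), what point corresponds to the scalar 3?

(5, 6)

Repeated addition: build up to 3Q.
2Q: tangent at (5, 23): λ = (3·5² + 15)/(2·23) ≡ 3/17. 17⁻¹ ≡ 12 (mod 29), so λ ≡ 3·12 ≡ 7.
  x = λ² - 5 - 5 = 49 - 10 ≡ 10; y = λ·(5 - 10) - 23 ≡ 0. → (10, 0)
3Q: (10, 0) + (5, 23). λ = (23 - 0)/(5 - 10) ≡ 23/24 mod 29. 24⁻¹ ≡ 23 (mod 29) since 24·23 = 552 ≡ 1, so λ ≡ 7.
  x = λ² - 10 - 5 = 49 - 15 ≡ 5; y = λ·(10 - 5) - 0 ≡ 6. → (5, 6)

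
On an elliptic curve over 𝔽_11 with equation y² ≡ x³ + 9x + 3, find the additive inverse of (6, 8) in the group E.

-(6, 8) = (6, -8 mod 11) = (6, 3).

(6, 3)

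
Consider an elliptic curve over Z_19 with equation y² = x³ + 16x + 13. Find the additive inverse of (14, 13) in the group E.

-(14, 13) = (14, -13 mod 19) = (14, 6).

(14, 6)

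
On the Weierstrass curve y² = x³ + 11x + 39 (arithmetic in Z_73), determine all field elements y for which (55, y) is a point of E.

none

x³ + 11x + 39 = 167019 ≡ 68 (mod 73).
68 is a non-residue mod 73; no y exists.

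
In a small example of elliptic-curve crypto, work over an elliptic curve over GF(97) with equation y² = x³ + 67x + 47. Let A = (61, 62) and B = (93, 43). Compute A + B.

(61, 62) + (93, 43). λ = (43 - 62)/(93 - 61) ≡ 78/32 mod 97. 32⁻¹ ≡ 94 (mod 97) since 32·94 = 3008 ≡ 1, so λ ≡ 57.
  x = λ² - 61 - 93 = 3249 - 154 ≡ 88; y = λ·(61 - 88) - 62 ≡ 48. → (88, 48)

(88, 48)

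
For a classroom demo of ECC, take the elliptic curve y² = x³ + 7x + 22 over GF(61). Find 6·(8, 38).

Write Q = (8, 38).
Repeated addition: build up to 6Q.
2Q: tangent at (8, 38): λ = (3·8² + 7)/(2·38) ≡ 16/15. 15⁻¹ ≡ 57 (mod 61) since 15·57 = 855 ≡ 1, so λ ≡ 16·57 ≡ 58.
  x = λ² - 8 - 8 = 3364 - 16 ≡ 54; y = λ·(8 - 54) - 38 ≡ 39. → (54, 39)
3Q: (54, 39) + (8, 38). λ = (38 - 39)/(8 - 54) ≡ 60/15 mod 61. 15⁻¹ ≡ 57 (mod 61), so λ ≡ 4.
  x = λ² - 54 - 8 = 16 - 62 ≡ 15; y = λ·(54 - 15) - 39 ≡ 56. → (15, 56)
4Q: (15, 56) + (8, 38). λ = (38 - 56)/(8 - 15) ≡ 43/54 mod 61. 54⁻¹ ≡ 26 (mod 61) since 54·26 = 1404 ≡ 1, so λ ≡ 20.
  x = λ² - 15 - 8 = 400 - 23 ≡ 11; y = λ·(15 - 11) - 56 ≡ 24. → (11, 24)
5Q: (11, 24) + (8, 38). λ = (38 - 24)/(8 - 11) ≡ 14/58 mod 61. 58⁻¹ ≡ 20 (mod 61) since 58·20 = 1160 ≡ 1, so λ ≡ 36.
  x = λ² - 11 - 8 = 1296 - 19 ≡ 57; y = λ·(11 - 57) - 24 ≡ 28. → (57, 28)
6Q: (57, 28) + (8, 38). λ = (38 - 28)/(8 - 57) ≡ 10/12 mod 61. 12⁻¹ ≡ 56 (mod 61) since 12·56 = 672 ≡ 1, so λ ≡ 11.
  x = λ² - 57 - 8 = 121 - 65 ≡ 56; y = λ·(57 - 56) - 28 ≡ 44. → (56, 44)

(56, 44)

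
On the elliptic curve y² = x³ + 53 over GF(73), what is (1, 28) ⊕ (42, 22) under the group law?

(1, 28) + (42, 22). λ = (22 - 28)/(42 - 1) ≡ 67/41 mod 73. 41⁻¹ ≡ 57 (mod 73), so λ ≡ 23.
  x = λ² - 1 - 42 = 529 - 43 ≡ 48; y = λ·(1 - 48) - 28 ≡ 59. → (48, 59)

(48, 59)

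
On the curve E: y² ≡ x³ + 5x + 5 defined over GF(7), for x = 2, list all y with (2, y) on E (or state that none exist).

3, 4

x³ + 5x + 5 = 23 ≡ 2 (mod 7).
Square roots of 2 mod 7: 3 and 4 (since 3² = 9 ≡ 2).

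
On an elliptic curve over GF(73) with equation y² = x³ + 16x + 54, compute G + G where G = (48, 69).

(4, 6)

tangent at (48, 69): λ = (3·48² + 16)/(2·69) ≡ 66/65. 65⁻¹ ≡ 9 (mod 73), so λ ≡ 66·9 ≡ 10.
  x = λ² - 48 - 48 = 100 - 96 ≡ 4; y = λ·(48 - 4) - 69 ≡ 6. → (4, 6)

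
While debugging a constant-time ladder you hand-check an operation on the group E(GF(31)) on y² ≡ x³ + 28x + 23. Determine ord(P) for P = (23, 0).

2

2P: (23, 0) + (23, 0): same x and y₁ ≡ -y₂, so the sum is O.
2P = O, so the order is 2.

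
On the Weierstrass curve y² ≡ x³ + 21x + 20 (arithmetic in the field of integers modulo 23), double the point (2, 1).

(21, 19)

tangent at (2, 1): λ = (3·2² + 21)/(2·1) ≡ 10/2. 2⁻¹ ≡ 12 (mod 23), so λ ≡ 10·12 ≡ 5.
  x = λ² - 2 - 2 = 25 - 4 ≡ 21; y = λ·(2 - 21) - 1 ≡ 19. → (21, 19)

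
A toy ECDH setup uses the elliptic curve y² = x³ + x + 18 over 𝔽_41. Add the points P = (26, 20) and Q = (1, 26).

(26, 20) + (1, 26). λ = (26 - 20)/(1 - 26) ≡ 6/16 mod 41. 16⁻¹ ≡ 18 (mod 41) since 16·18 = 288 ≡ 1, so λ ≡ 26.
  x = λ² - 26 - 1 = 676 - 27 ≡ 34; y = λ·(26 - 34) - 20 ≡ 18. → (34, 18)

(34, 18)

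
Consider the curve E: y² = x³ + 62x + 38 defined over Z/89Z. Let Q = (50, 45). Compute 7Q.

(35, 7)

Double-and-add on 7 = (111)₂. Start with Q = (50, 45) for the leading 1-bit.
double: tangent at (50, 45): λ = (3·50² + 62)/(2·45) ≡ 86/1. 1⁻¹ ≡ 1 (mod 89) since 1·1 = 1 ≡ 1, so λ ≡ 86·1 ≡ 86.
  x = λ² - 50 - 50 = 7396 - 100 ≡ 87; y = λ·(50 - 87) - 45 ≡ 66. → (87, 66)
add Q: (87, 66) + (50, 45). λ = (45 - 66)/(50 - 87) ≡ 68/52 mod 89. 52⁻¹ ≡ 12 (mod 89) since 52·12 = 624 ≡ 1, so λ ≡ 15.
  x = λ² - 87 - 50 = 225 - 137 ≡ 88; y = λ·(87 - 88) - 66 ≡ 8. → (88, 8)
double: tangent at (88, 8): λ = (3·88² + 62)/(2·8) ≡ 65/16. 16⁻¹ ≡ 39 (mod 89), so λ ≡ 65·39 ≡ 43.
  x = λ² - 88 - 88 = 1849 - 176 ≡ 71; y = λ·(88 - 71) - 8 ≡ 11. → (71, 11)
add Q: (71, 11) + (50, 45). λ = (45 - 11)/(50 - 71) ≡ 34/68 mod 89. 68⁻¹ ≡ 72 (mod 89), so λ ≡ 45.
  x = λ² - 71 - 50 = 2025 - 121 ≡ 35; y = λ·(71 - 35) - 11 ≡ 7. → (35, 7)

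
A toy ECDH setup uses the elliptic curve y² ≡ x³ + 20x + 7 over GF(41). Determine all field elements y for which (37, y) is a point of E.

none

x³ + 20x + 7 = 51400 ≡ 27 (mod 41).
27 is a non-residue mod 41; no y exists.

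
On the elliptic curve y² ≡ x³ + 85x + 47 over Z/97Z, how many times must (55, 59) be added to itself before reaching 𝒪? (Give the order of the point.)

2P: tangent at (55, 59): λ = (3·55² + 85)/(2·59) ≡ 42/21. 21⁻¹ ≡ 37 (mod 97), so λ ≡ 42·37 ≡ 2.
  x = λ² - 55 - 55 = 4 - 110 ≡ 88; y = λ·(55 - 88) - 59 ≡ 69. → (88, 69)
3P: (88, 69) + (55, 59). λ = (59 - 69)/(55 - 88) ≡ 87/64 mod 97. 64⁻¹ ≡ 47 (mod 97) since 64·47 = 3008 ≡ 1, so λ ≡ 15.
  x = λ² - 88 - 55 = 225 - 143 ≡ 82; y = λ·(88 - 82) - 69 ≡ 21. → (82, 21)
4P: (82, 21) + (55, 59). λ = (59 - 21)/(55 - 82) ≡ 38/70 mod 97. 70⁻¹ ≡ 79 (mod 97), so λ ≡ 92.
  x = λ² - 82 - 55 = 8464 - 137 ≡ 82; y = λ·(82 - 82) - 21 ≡ 76. → (82, 76)
5P: (82, 76) + (55, 59). λ = (59 - 76)/(55 - 82) ≡ 80/70 mod 97. 70⁻¹ ≡ 79 (mod 97) since 70·79 = 5530 ≡ 1, so λ ≡ 15.
  x = λ² - 82 - 55 = 225 - 137 ≡ 88; y = λ·(82 - 88) - 76 ≡ 28. → (88, 28)
6P: (88, 28) + (55, 59). λ = (59 - 28)/(55 - 88) ≡ 31/64 mod 97. 64⁻¹ ≡ 47 (mod 97), so λ ≡ 2.
  x = λ² - 88 - 55 = 4 - 143 ≡ 55; y = λ·(88 - 55) - 28 ≡ 38. → (55, 38)
7P: (55, 38) + (55, 59): same x and y₁ ≡ -y₂, so the sum is 𝒪.
7P = 𝒪, so the order is 7.

7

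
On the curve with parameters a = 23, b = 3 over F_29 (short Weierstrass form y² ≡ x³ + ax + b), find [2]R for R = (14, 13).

(24, 13)

tangent at (14, 13): λ = (3·14² + 23)/(2·13) ≡ 2/26. 26⁻¹ ≡ 19 (mod 29), so λ ≡ 2·19 ≡ 9.
  x = λ² - 14 - 14 = 81 - 28 ≡ 24; y = λ·(14 - 24) - 13 ≡ 13. → (24, 13)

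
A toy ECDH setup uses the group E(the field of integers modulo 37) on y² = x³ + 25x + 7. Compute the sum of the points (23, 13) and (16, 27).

(23, 13) + (16, 27). λ = (27 - 13)/(16 - 23) ≡ 14/30 mod 37. 30⁻¹ ≡ 21 (mod 37) since 30·21 = 630 ≡ 1, so λ ≡ 35.
  x = λ² - 23 - 16 = 1225 - 39 ≡ 2; y = λ·(23 - 2) - 13 ≡ 19. → (2, 19)

(2, 19)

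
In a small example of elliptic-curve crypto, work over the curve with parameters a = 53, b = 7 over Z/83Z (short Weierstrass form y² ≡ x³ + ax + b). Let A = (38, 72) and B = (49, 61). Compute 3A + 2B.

(64, 21)

First 3A:
Repeated addition: build up to 3A.
2A: tangent at (38, 72): λ = (3·38² + 53)/(2·72) ≡ 69/61. 61⁻¹ ≡ 49 (mod 83), so λ ≡ 69·49 ≡ 61.
  x = λ² - 38 - 38 = 3721 - 76 ≡ 76; y = λ·(38 - 76) - 72 ≡ 17. → (76, 17)
3A: (76, 17) + (38, 72). λ = (72 - 17)/(38 - 76) ≡ 55/45 mod 83. 45⁻¹ ≡ 24 (mod 83), so λ ≡ 75.
  x = λ² - 76 - 38 = 5625 - 114 ≡ 33; y = λ·(76 - 33) - 17 ≡ 54. → (33, 54)
3A = (33, 54).
Next 2B:
Repeated addition: build up to 2B.
2B: tangent at (49, 61): λ = (3·49² + 53)/(2·61) ≡ 35/39. 39⁻¹ ≡ 66 (mod 83) since 39·66 = 2574 ≡ 1, so λ ≡ 35·66 ≡ 69.
  x = λ² - 49 - 49 = 4761 - 98 ≡ 15; y = λ·(49 - 15) - 61 ≡ 44. → (15, 44)
2B = (15, 44).
Finally 3A + 2B:
(33, 54) + (15, 44). λ = (44 - 54)/(15 - 33) ≡ 73/65 mod 83. 65⁻¹ ≡ 23 (mod 83), so λ ≡ 19.
  x = λ² - 33 - 15 = 361 - 48 ≡ 64; y = λ·(33 - 64) - 54 ≡ 21. → (64, 21)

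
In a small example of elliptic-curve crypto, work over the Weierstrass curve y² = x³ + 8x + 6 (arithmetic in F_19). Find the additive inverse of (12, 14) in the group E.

(12, 5)

-(12, 14) = (12, -14 mod 19) = (12, 5).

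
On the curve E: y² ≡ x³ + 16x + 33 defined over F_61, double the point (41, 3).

tangent at (41, 3): λ = (3·41² + 16)/(2·3) ≡ 57/6. 6⁻¹ ≡ 51 (mod 61) since 6·51 = 306 ≡ 1, so λ ≡ 57·51 ≡ 40.
  x = λ² - 41 - 41 = 1600 - 82 ≡ 54; y = λ·(41 - 54) - 3 ≡ 26. → (54, 26)

(54, 26)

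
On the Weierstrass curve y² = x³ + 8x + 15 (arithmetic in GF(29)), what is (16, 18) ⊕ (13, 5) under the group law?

(22, 14)

(16, 18) + (13, 5). λ = (5 - 18)/(13 - 16) ≡ 16/26 mod 29. 26⁻¹ ≡ 19 (mod 29), so λ ≡ 14.
  x = λ² - 16 - 13 = 196 - 29 ≡ 22; y = λ·(16 - 22) - 18 ≡ 14. → (22, 14)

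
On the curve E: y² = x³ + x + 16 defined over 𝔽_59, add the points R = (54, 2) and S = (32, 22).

(26, 53)

(54, 2) + (32, 22). λ = (22 - 2)/(32 - 54) ≡ 20/37 mod 59. 37⁻¹ ≡ 8 (mod 59), so λ ≡ 42.
  x = λ² - 54 - 32 = 1764 - 86 ≡ 26; y = λ·(54 - 26) - 2 ≡ 53. → (26, 53)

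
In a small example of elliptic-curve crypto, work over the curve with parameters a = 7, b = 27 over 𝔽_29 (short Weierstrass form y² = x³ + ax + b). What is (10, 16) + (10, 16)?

(25, 15)

tangent at (10, 16): λ = (3·10² + 7)/(2·16) ≡ 17/3. 3⁻¹ ≡ 10 (mod 29), so λ ≡ 17·10 ≡ 25.
  x = λ² - 10 - 10 = 625 - 20 ≡ 25; y = λ·(10 - 25) - 16 ≡ 15. → (25, 15)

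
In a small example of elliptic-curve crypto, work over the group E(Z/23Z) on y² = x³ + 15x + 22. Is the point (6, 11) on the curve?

yes

y² = 11² ≡ 6; x³ + 15x + 22 = 328 ≡ 6 (mod 23). 6 = 6.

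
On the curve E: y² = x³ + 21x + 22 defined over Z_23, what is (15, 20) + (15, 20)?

(17, 5)

tangent at (15, 20): λ = (3·15² + 21)/(2·20) ≡ 6/17. 17⁻¹ ≡ 19 (mod 23), so λ ≡ 6·19 ≡ 22.
  x = λ² - 15 - 15 = 484 - 30 ≡ 17; y = λ·(15 - 17) - 20 ≡ 5. → (17, 5)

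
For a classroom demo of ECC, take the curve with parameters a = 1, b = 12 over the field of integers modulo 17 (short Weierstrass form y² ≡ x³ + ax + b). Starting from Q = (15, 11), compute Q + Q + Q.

Repeated addition: build up to 3Q.
2Q: tangent at (15, 11): λ = (3·15² + 1)/(2·11) ≡ 13/5. 5⁻¹ ≡ 7 (mod 17) since 5·7 = 35 ≡ 1, so λ ≡ 13·7 ≡ 6.
  x = λ² - 15 - 15 = 36 - 30 ≡ 6; y = λ·(15 - 6) - 11 ≡ 9. → (6, 9)
3Q: (6, 9) + (15, 11). λ = (11 - 9)/(15 - 6) ≡ 2/9 mod 17. 9⁻¹ ≡ 2 (mod 17), so λ ≡ 4.
  x = λ² - 6 - 15 = 16 - 21 ≡ 12; y = λ·(6 - 12) - 9 ≡ 1. → (12, 1)

(12, 1)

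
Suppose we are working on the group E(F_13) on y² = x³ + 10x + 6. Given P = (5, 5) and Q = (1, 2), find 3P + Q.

First 3P:
Repeated addition: build up to 3P.
2P: tangent at (5, 5): λ = (3·5² + 10)/(2·5) ≡ 7/10. 10⁻¹ ≡ 4 (mod 13), so λ ≡ 7·4 ≡ 2.
  x = λ² - 5 - 5 = 4 - 10 ≡ 7; y = λ·(5 - 7) - 5 ≡ 4. → (7, 4)
3P: (7, 4) + (5, 5). λ = (5 - 4)/(5 - 7) ≡ 1/11 mod 13. 11⁻¹ ≡ 6 (mod 13), so λ ≡ 6.
  x = λ² - 7 - 5 = 36 - 12 ≡ 11; y = λ·(7 - 11) - 4 ≡ 11. → (11, 11)
3P = (11, 11).
Finally 3P + Q:
(11, 11) + (1, 2). λ = (2 - 11)/(1 - 11) ≡ 4/3 mod 13. 3⁻¹ ≡ 9 (mod 13), so λ ≡ 10.
  x = λ² - 11 - 1 = 100 - 12 ≡ 10; y = λ·(11 - 10) - 11 ≡ 12. → (10, 12)

(10, 12)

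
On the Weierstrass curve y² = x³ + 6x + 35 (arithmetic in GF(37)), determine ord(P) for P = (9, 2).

2P: tangent at (9, 2): λ = (3·9² + 6)/(2·2) ≡ 27/4. 4⁻¹ ≡ 28 (mod 37) since 4·28 = 112 ≡ 1, so λ ≡ 27·28 ≡ 16.
  x = λ² - 9 - 9 = 256 - 18 ≡ 16; y = λ·(9 - 16) - 2 ≡ 34. → (16, 34)
3P: (16, 34) + (9, 2). λ = (2 - 34)/(9 - 16) ≡ 5/30 mod 37. 30⁻¹ ≡ 21 (mod 37), so λ ≡ 31.
  x = λ² - 16 - 9 = 961 - 25 ≡ 11; y = λ·(16 - 11) - 34 ≡ 10. → (11, 10)
4P: (11, 10) + (9, 2). λ = (2 - 10)/(9 - 11) ≡ 29/35 mod 37. 35⁻¹ ≡ 18 (mod 37), so λ ≡ 4.
  x = λ² - 11 - 9 = 16 - 20 ≡ 33; y = λ·(11 - 33) - 10 ≡ 13. → (33, 13)
5P: (33, 13) + (9, 2). λ = (2 - 13)/(9 - 33) ≡ 26/13 mod 37. 13⁻¹ ≡ 20 (mod 37), so λ ≡ 2.
  x = λ² - 33 - 9 = 4 - 42 ≡ 36; y = λ·(33 - 36) - 13 ≡ 18. → (36, 18)
6P: (36, 18) + (9, 2). λ = (2 - 18)/(9 - 36) ≡ 21/10 mod 37. 10⁻¹ ≡ 26 (mod 37), so λ ≡ 28.
  x = λ² - 36 - 9 = 784 - 45 ≡ 36; y = λ·(36 - 36) - 18 ≡ 19. → (36, 19)
7P: (36, 19) + (9, 2). λ = (2 - 19)/(9 - 36) ≡ 20/10 mod 37. 10⁻¹ ≡ 26 (mod 37), so λ ≡ 2.
  x = λ² - 36 - 9 = 4 - 45 ≡ 33; y = λ·(36 - 33) - 19 ≡ 24. → (33, 24)
8P: (33, 24) + (9, 2). λ = (2 - 24)/(9 - 33) ≡ 15/13 mod 37. 13⁻¹ ≡ 20 (mod 37) since 13·20 = 260 ≡ 1, so λ ≡ 4.
  x = λ² - 33 - 9 = 16 - 42 ≡ 11; y = λ·(33 - 11) - 24 ≡ 27. → (11, 27)
9P: (11, 27) + (9, 2). λ = (2 - 27)/(9 - 11) ≡ 12/35 mod 37. 35⁻¹ ≡ 18 (mod 37) since 35·18 = 630 ≡ 1, so λ ≡ 31.
  x = λ² - 11 - 9 = 961 - 20 ≡ 16; y = λ·(11 - 16) - 27 ≡ 3. → (16, 3)
10P: (16, 3) + (9, 2). λ = (2 - 3)/(9 - 16) ≡ 36/30 mod 37. 30⁻¹ ≡ 21 (mod 37), so λ ≡ 16.
  x = λ² - 16 - 9 = 256 - 25 ≡ 9; y = λ·(16 - 9) - 3 ≡ 35. → (9, 35)
11P: (9, 35) + (9, 2): same x and y₁ ≡ -y₂, so the sum is ∞.
11P = ∞, so the order is 11.

11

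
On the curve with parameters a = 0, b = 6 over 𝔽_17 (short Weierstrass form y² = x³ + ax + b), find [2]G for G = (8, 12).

(14, 8)

tangent at (8, 12): λ = (3·8² + 0)/(2·12) ≡ 5/7. 7⁻¹ ≡ 5 (mod 17) since 7·5 = 35 ≡ 1, so λ ≡ 5·5 ≡ 8.
  x = λ² - 8 - 8 = 64 - 16 ≡ 14; y = λ·(8 - 14) - 12 ≡ 8. → (14, 8)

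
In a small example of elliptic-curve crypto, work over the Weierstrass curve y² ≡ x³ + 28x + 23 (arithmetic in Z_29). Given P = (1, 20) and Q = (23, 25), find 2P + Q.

First 2P:
Repeated addition: build up to 2P.
2P: tangent at (1, 20): λ = (3·1² + 28)/(2·20) ≡ 2/11. 11⁻¹ ≡ 8 (mod 29) since 11·8 = 88 ≡ 1, so λ ≡ 2·8 ≡ 16.
  x = λ² - 1 - 1 = 256 - 2 ≡ 22; y = λ·(1 - 22) - 20 ≡ 21. → (22, 21)
2P = (22, 21).
Finally 2P + Q:
(22, 21) + (23, 25). λ = (25 - 21)/(23 - 22) ≡ 4/1 mod 29. 1⁻¹ ≡ 1 (mod 29), so λ ≡ 4.
  x = λ² - 22 - 23 = 16 - 45 ≡ 0; y = λ·(22 - 0) - 21 ≡ 9. → (0, 9)

(0, 9)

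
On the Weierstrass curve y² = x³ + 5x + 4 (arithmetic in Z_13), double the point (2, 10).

(8, 7)

tangent at (2, 10): λ = (3·2² + 5)/(2·10) ≡ 4/7. 7⁻¹ ≡ 2 (mod 13), so λ ≡ 4·2 ≡ 8.
  x = λ² - 2 - 2 = 64 - 4 ≡ 8; y = λ·(2 - 8) - 10 ≡ 7. → (8, 7)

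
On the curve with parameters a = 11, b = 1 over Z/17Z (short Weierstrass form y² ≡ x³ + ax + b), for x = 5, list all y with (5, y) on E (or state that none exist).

x³ + 11x + 1 = 181 ≡ 11 (mod 17).
11 is a non-residue mod 17; no y exists.

none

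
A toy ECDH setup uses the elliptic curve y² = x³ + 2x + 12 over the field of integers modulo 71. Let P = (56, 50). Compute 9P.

Double-and-add on 9 = (1001)₂. Start with P = (56, 50) for the leading 1-bit.
double: tangent at (56, 50): λ = (3·56² + 2)/(2·50) ≡ 38/29. 29⁻¹ ≡ 49 (mod 71), so λ ≡ 38·49 ≡ 16.
  x = λ² - 56 - 56 = 256 - 112 ≡ 2; y = λ·(56 - 2) - 50 ≡ 33. → (2, 33)
double: tangent at (2, 33): λ = (3·2² + 2)/(2·33) ≡ 14/66. 66⁻¹ ≡ 14 (mod 71), so λ ≡ 14·14 ≡ 54.
  x = λ² - 2 - 2 = 2916 - 4 ≡ 1; y = λ·(2 - 1) - 33 ≡ 21. → (1, 21)
double: tangent at (1, 21): λ = (3·1² + 2)/(2·21) ≡ 5/42. 42⁻¹ ≡ 22 (mod 71), so λ ≡ 5·22 ≡ 39.
  x = λ² - 1 - 1 = 1521 - 2 ≡ 28; y = λ·(1 - 28) - 21 ≡ 62. → (28, 62)
add P: (28, 62) + (56, 50). λ = (50 - 62)/(56 - 28) ≡ 59/28 mod 71. 28⁻¹ ≡ 33 (mod 71), so λ ≡ 30.
  x = λ² - 28 - 56 = 900 - 84 ≡ 35; y = λ·(28 - 35) - 62 ≡ 12. → (35, 12)

(35, 12)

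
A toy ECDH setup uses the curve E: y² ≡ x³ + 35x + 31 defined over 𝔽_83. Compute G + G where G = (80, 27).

(31, 60)

tangent at (80, 27): λ = (3·80² + 35)/(2·27) ≡ 62/54. 54⁻¹ ≡ 20 (mod 83) since 54·20 = 1080 ≡ 1, so λ ≡ 62·20 ≡ 78.
  x = λ² - 80 - 80 = 6084 - 160 ≡ 31; y = λ·(80 - 31) - 27 ≡ 60. → (31, 60)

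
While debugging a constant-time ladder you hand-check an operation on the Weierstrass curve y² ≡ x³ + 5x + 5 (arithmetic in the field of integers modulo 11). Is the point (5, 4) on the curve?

no

y² = 4² ≡ 5; x³ + 5x + 5 = 155 ≡ 1 (mod 11). 5 ≠ 1.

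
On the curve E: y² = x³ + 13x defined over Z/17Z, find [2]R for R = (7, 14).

(2, 0)

tangent at (7, 14): λ = (3·7² + 13)/(2·14) ≡ 7/11. 11⁻¹ ≡ 14 (mod 17) since 11·14 = 154 ≡ 1, so λ ≡ 7·14 ≡ 13.
  x = λ² - 7 - 7 = 169 - 14 ≡ 2; y = λ·(7 - 2) - 14 ≡ 0. → (2, 0)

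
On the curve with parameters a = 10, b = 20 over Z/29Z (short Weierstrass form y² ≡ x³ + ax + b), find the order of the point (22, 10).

2P: tangent at (22, 10): λ = (3·22² + 10)/(2·10) ≡ 12/20. 20⁻¹ ≡ 16 (mod 29), so λ ≡ 12·16 ≡ 18.
  x = λ² - 22 - 22 = 324 - 44 ≡ 19; y = λ·(22 - 19) - 10 ≡ 15. → (19, 15)
3P: (19, 15) + (22, 10). λ = (10 - 15)/(22 - 19) ≡ 24/3 mod 29. 3⁻¹ ≡ 10 (mod 29) since 3·10 = 30 ≡ 1, so λ ≡ 8.
  x = λ² - 19 - 22 = 64 - 41 ≡ 23; y = λ·(19 - 23) - 15 ≡ 11. → (23, 11)
4P: (23, 11) + (22, 10). λ = (10 - 11)/(22 - 23) ≡ 28/28 mod 29. 28⁻¹ ≡ 28 (mod 29) since 28·28 = 784 ≡ 1, so λ ≡ 1.
  x = λ² - 23 - 22 = 1 - 45 ≡ 14; y = λ·(23 - 14) - 11 ≡ 27. → (14, 27)
5P: (14, 27) + (22, 10). λ = (10 - 27)/(22 - 14) ≡ 12/8 mod 29. 8⁻¹ ≡ 11 (mod 29) since 8·11 = 88 ≡ 1, so λ ≡ 16.
  x = λ² - 14 - 22 = 256 - 36 ≡ 17; y = λ·(14 - 17) - 27 ≡ 12. → (17, 12)
6P: (17, 12) + (22, 10). λ = (10 - 12)/(22 - 17) ≡ 27/5 mod 29. 5⁻¹ ≡ 6 (mod 29) since 5·6 = 30 ≡ 1, so λ ≡ 17.
  x = λ² - 17 - 22 = 289 - 39 ≡ 18; y = λ·(17 - 18) - 12 ≡ 0. → (18, 0)
7P: (18, 0) + (22, 10). λ = (10 - 0)/(22 - 18) ≡ 10/4 mod 29. 4⁻¹ ≡ 22 (mod 29) since 4·22 = 88 ≡ 1, so λ ≡ 17.
  x = λ² - 18 - 22 = 289 - 40 ≡ 17; y = λ·(18 - 17) - 0 ≡ 17. → (17, 17)
8P: (17, 17) + (22, 10). λ = (10 - 17)/(22 - 17) ≡ 22/5 mod 29. 5⁻¹ ≡ 6 (mod 29), so λ ≡ 16.
  x = λ² - 17 - 22 = 256 - 39 ≡ 14; y = λ·(17 - 14) - 17 ≡ 2. → (14, 2)
9P: (14, 2) + (22, 10). λ = (10 - 2)/(22 - 14) ≡ 8/8 mod 29. 8⁻¹ ≡ 11 (mod 29), so λ ≡ 1.
  x = λ² - 14 - 22 = 1 - 36 ≡ 23; y = λ·(14 - 23) - 2 ≡ 18. → (23, 18)
10P: (23, 18) + (22, 10). λ = (10 - 18)/(22 - 23) ≡ 21/28 mod 29. 28⁻¹ ≡ 28 (mod 29) since 28·28 = 784 ≡ 1, so λ ≡ 8.
  x = λ² - 23 - 22 = 64 - 45 ≡ 19; y = λ·(23 - 19) - 18 ≡ 14. → (19, 14)
11P: (19, 14) + (22, 10). λ = (10 - 14)/(22 - 19) ≡ 25/3 mod 29. 3⁻¹ ≡ 10 (mod 29), so λ ≡ 18.
  x = λ² - 19 - 22 = 324 - 41 ≡ 22; y = λ·(19 - 22) - 14 ≡ 19. → (22, 19)
12P: (22, 19) + (22, 10): same x and y₁ ≡ -y₂, so the sum is O.
12P = O, so the order is 12.

12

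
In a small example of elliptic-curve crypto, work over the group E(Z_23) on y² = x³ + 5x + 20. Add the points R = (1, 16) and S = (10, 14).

(1, 16) + (10, 14). λ = (14 - 16)/(10 - 1) ≡ 21/9 mod 23. 9⁻¹ ≡ 18 (mod 23), so λ ≡ 10.
  x = λ² - 1 - 10 = 100 - 11 ≡ 20; y = λ·(1 - 20) - 16 ≡ 1. → (20, 1)

(20, 1)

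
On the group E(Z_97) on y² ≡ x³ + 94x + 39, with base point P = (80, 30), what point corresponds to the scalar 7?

(74, 58)

Repeated addition: build up to 7P.
2P: tangent at (80, 30): λ = (3·80² + 94)/(2·30) ≡ 88/60. 60⁻¹ ≡ 76 (mod 97) since 60·76 = 4560 ≡ 1, so λ ≡ 88·76 ≡ 92.
  x = λ² - 80 - 80 = 8464 - 160 ≡ 59; y = λ·(80 - 59) - 30 ≡ 59. → (59, 59)
3P: (59, 59) + (80, 30). λ = (30 - 59)/(80 - 59) ≡ 68/21 mod 97. 21⁻¹ ≡ 37 (mod 97), so λ ≡ 91.
  x = λ² - 59 - 80 = 8281 - 139 ≡ 91; y = λ·(59 - 91) - 59 ≡ 36. → (91, 36)
4P: (91, 36) + (80, 30). λ = (30 - 36)/(80 - 91) ≡ 91/86 mod 97. 86⁻¹ ≡ 44 (mod 97), so λ ≡ 27.
  x = λ² - 91 - 80 = 729 - 171 ≡ 73; y = λ·(91 - 73) - 36 ≡ 62. → (73, 62)
5P: (73, 62) + (80, 30). λ = (30 - 62)/(80 - 73) ≡ 65/7 mod 97. 7⁻¹ ≡ 14 (mod 97), so λ ≡ 37.
  x = λ² - 73 - 80 = 1369 - 153 ≡ 52; y = λ·(73 - 52) - 62 ≡ 36. → (52, 36)
6P: (52, 36) + (80, 30). λ = (30 - 36)/(80 - 52) ≡ 91/28 mod 97. 28⁻¹ ≡ 52 (mod 97) since 28·52 = 1456 ≡ 1, so λ ≡ 76.
  x = λ² - 52 - 80 = 5776 - 132 ≡ 18; y = λ·(52 - 18) - 36 ≡ 26. → (18, 26)
7P: (18, 26) + (80, 30). λ = (30 - 26)/(80 - 18) ≡ 4/62 mod 97. 62⁻¹ ≡ 36 (mod 97) since 62·36 = 2232 ≡ 1, so λ ≡ 47.
  x = λ² - 18 - 80 = 2209 - 98 ≡ 74; y = λ·(18 - 74) - 26 ≡ 58. → (74, 58)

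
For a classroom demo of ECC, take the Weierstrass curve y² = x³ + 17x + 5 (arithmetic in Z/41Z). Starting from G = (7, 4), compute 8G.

Double-and-add on 8 = (1000)₂. Start with G = (7, 4) for the leading 1-bit.
double: tangent at (7, 4): λ = (3·7² + 17)/(2·4) ≡ 0/8. 8⁻¹ ≡ 36 (mod 41) since 8·36 = 288 ≡ 1, so λ ≡ 0·36 ≡ 0.
  x = λ² - 7 - 7 = 0 - 14 ≡ 27; y = λ·(7 - 27) - 4 ≡ 37. → (27, 37)
double: tangent at (27, 37): λ = (3·27² + 17)/(2·37) ≡ 31/33. 33⁻¹ ≡ 5 (mod 41) since 33·5 = 165 ≡ 1, so λ ≡ 31·5 ≡ 32.
  x = λ² - 27 - 27 = 1024 - 54 ≡ 27; y = λ·(27 - 27) - 37 ≡ 4. → (27, 4)
double: tangent at (27, 4): λ = (3·27² + 17)/(2·4) ≡ 31/8. 8⁻¹ ≡ 36 (mod 41), so λ ≡ 31·36 ≡ 9.
  x = λ² - 27 - 27 = 81 - 54 ≡ 27; y = λ·(27 - 27) - 4 ≡ 37. → (27, 37)

(27, 37)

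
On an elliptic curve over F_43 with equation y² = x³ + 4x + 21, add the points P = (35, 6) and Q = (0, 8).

(35, 6) + (0, 8). λ = (8 - 6)/(0 - 35) ≡ 2/8 mod 43. 8⁻¹ ≡ 27 (mod 43) since 8·27 = 216 ≡ 1, so λ ≡ 11.
  x = λ² - 35 - 0 = 121 - 35 ≡ 0; y = λ·(35 - 0) - 6 ≡ 35. → (0, 35)

(0, 35)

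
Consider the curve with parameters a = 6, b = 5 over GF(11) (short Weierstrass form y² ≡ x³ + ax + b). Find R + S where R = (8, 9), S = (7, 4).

(8, 9) + (7, 4). λ = (4 - 9)/(7 - 8) ≡ 6/10 mod 11. 10⁻¹ ≡ 10 (mod 11), so λ ≡ 5.
  x = λ² - 8 - 7 = 25 - 15 ≡ 10; y = λ·(8 - 10) - 9 ≡ 3. → (10, 3)

(10, 3)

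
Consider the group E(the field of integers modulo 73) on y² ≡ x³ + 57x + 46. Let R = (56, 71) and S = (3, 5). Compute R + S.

(56, 71) + (3, 5). λ = (5 - 71)/(3 - 56) ≡ 7/20 mod 73. 20⁻¹ ≡ 11 (mod 73), so λ ≡ 4.
  x = λ² - 56 - 3 = 16 - 59 ≡ 30; y = λ·(56 - 30) - 71 ≡ 33. → (30, 33)

(30, 33)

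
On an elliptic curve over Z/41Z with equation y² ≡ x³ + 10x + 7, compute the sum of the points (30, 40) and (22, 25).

(30, 40) + (22, 25). λ = (25 - 40)/(22 - 30) ≡ 26/33 mod 41. 33⁻¹ ≡ 5 (mod 41), so λ ≡ 7.
  x = λ² - 30 - 22 = 49 - 52 ≡ 38; y = λ·(30 - 38) - 40 ≡ 27. → (38, 27)

(38, 27)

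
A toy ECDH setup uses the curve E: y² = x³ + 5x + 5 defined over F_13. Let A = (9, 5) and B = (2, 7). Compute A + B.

(9, 5) + (2, 7). λ = (7 - 5)/(2 - 9) ≡ 2/6 mod 13. 6⁻¹ ≡ 11 (mod 13), so λ ≡ 9.
  x = λ² - 9 - 2 = 81 - 11 ≡ 5; y = λ·(9 - 5) - 5 ≡ 5. → (5, 5)

(5, 5)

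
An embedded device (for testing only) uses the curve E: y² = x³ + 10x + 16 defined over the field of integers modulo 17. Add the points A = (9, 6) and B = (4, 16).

(9, 6) + (4, 16). λ = (16 - 6)/(4 - 9) ≡ 10/12 mod 17. 12⁻¹ ≡ 10 (mod 17), so λ ≡ 15.
  x = λ² - 9 - 4 = 225 - 13 ≡ 8; y = λ·(9 - 8) - 6 ≡ 9. → (8, 9)

(8, 9)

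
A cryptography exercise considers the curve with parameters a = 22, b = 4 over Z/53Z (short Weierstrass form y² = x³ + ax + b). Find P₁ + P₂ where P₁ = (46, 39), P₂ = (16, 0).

(7, 17)

(46, 39) + (16, 0). λ = (0 - 39)/(16 - 46) ≡ 14/23 mod 53. 23⁻¹ ≡ 30 (mod 53), so λ ≡ 49.
  x = λ² - 46 - 16 = 2401 - 62 ≡ 7; y = λ·(46 - 7) - 39 ≡ 17. → (7, 17)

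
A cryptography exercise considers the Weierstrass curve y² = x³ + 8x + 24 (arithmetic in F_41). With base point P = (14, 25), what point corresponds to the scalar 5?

Repeated addition: build up to 5P.
2P: tangent at (14, 25): λ = (3·14² + 8)/(2·25) ≡ 22/9. 9⁻¹ ≡ 32 (mod 41), so λ ≡ 22·32 ≡ 7.
  x = λ² - 14 - 14 = 49 - 28 ≡ 21; y = λ·(14 - 21) - 25 ≡ 8. → (21, 8)
3P: (21, 8) + (14, 25). λ = (25 - 8)/(14 - 21) ≡ 17/34 mod 41. 34⁻¹ ≡ 35 (mod 41) since 34·35 = 1190 ≡ 1, so λ ≡ 21.
  x = λ² - 21 - 14 = 441 - 35 ≡ 37; y = λ·(21 - 37) - 8 ≡ 25. → (37, 25)
4P: (37, 25) + (14, 25). λ = (25 - 25)/(14 - 37) ≡ 0/18 mod 41. 18⁻¹ ≡ 16 (mod 41) since 18·16 = 288 ≡ 1, so λ ≡ 0.
  x = λ² - 37 - 14 = 0 - 51 ≡ 31; y = λ·(37 - 31) - 25 ≡ 16. → (31, 16)
5P: (31, 16) + (14, 25). λ = (25 - 16)/(14 - 31) ≡ 9/24 mod 41. 24⁻¹ ≡ 12 (mod 41), so λ ≡ 26.
  x = λ² - 31 - 14 = 676 - 45 ≡ 16; y = λ·(31 - 16) - 16 ≡ 5. → (16, 5)

(16, 5)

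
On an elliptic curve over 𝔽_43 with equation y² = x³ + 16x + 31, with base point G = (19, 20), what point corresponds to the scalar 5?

(0, 26)

Double-and-add on 5 = (101)₂. Start with G = (19, 20) for the leading 1-bit.
double: tangent at (19, 20): λ = (3·19² + 16)/(2·20) ≡ 24/40. 40⁻¹ ≡ 14 (mod 43) since 40·14 = 560 ≡ 1, so λ ≡ 24·14 ≡ 35.
  x = λ² - 19 - 19 = 1225 - 38 ≡ 26; y = λ·(19 - 26) - 20 ≡ 36. → (26, 36)
double: tangent at (26, 36): λ = (3·26² + 16)/(2·36) ≡ 23/29. 29⁻¹ ≡ 3 (mod 43), so λ ≡ 23·3 ≡ 26.
  x = λ² - 26 - 26 = 676 - 52 ≡ 22; y = λ·(26 - 22) - 36 ≡ 25. → (22, 25)
add G: (22, 25) + (19, 20). λ = (20 - 25)/(19 - 22) ≡ 38/40 mod 43. 40⁻¹ ≡ 14 (mod 43), so λ ≡ 16.
  x = λ² - 22 - 19 = 256 - 41 ≡ 0; y = λ·(22 - 0) - 25 ≡ 26. → (0, 26)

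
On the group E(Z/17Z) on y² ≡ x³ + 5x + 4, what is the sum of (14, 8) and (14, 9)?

O

The two points share x = 14 and their y-coordinates satisfy 8 + 9 ≡ 0 (mod 17), so they are inverses. Their sum is ∞.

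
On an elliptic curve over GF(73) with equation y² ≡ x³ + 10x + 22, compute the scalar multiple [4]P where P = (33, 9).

(53, 61)

Repeated addition: build up to 4P.
2P: tangent at (33, 9): λ = (3·33² + 10)/(2·9) ≡ 65/18. 18⁻¹ ≡ 69 (mod 73), so λ ≡ 65·69 ≡ 32.
  x = λ² - 33 - 33 = 1024 - 66 ≡ 9; y = λ·(33 - 9) - 9 ≡ 29. → (9, 29)
3P: (9, 29) + (33, 9). λ = (9 - 29)/(33 - 9) ≡ 53/24 mod 73. 24⁻¹ ≡ 70 (mod 73), so λ ≡ 60.
  x = λ² - 9 - 33 = 3600 - 42 ≡ 54; y = λ·(9 - 54) - 29 ≡ 45. → (54, 45)
4P: (54, 45) + (33, 9). λ = (9 - 45)/(33 - 54) ≡ 37/52 mod 73. 52⁻¹ ≡ 66 (mod 73) since 52·66 = 3432 ≡ 1, so λ ≡ 33.
  x = λ² - 54 - 33 = 1089 - 87 ≡ 53; y = λ·(54 - 53) - 45 ≡ 61. → (53, 61)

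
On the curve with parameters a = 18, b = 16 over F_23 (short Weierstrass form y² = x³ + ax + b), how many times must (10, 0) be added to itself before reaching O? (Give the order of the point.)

2

2P: (10, 0) + (10, 0): same x and y₁ ≡ -y₂, so the sum is O.
2P = O, so the order is 2.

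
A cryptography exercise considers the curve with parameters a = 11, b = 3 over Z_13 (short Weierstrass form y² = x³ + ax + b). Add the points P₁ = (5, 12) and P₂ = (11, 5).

(5, 12) + (11, 5). λ = (5 - 12)/(11 - 5) ≡ 6/6 mod 13. 6⁻¹ ≡ 11 (mod 13), so λ ≡ 1.
  x = λ² - 5 - 11 = 1 - 16 ≡ 11; y = λ·(5 - 11) - 12 ≡ 8. → (11, 8)

(11, 8)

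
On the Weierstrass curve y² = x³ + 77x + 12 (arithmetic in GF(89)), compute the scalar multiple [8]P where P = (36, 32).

Repeated addition: build up to 8P.
2P: tangent at (36, 32): λ = (3·36² + 77)/(2·32) ≡ 49/64. 64⁻¹ ≡ 32 (mod 89), so λ ≡ 49·32 ≡ 55.
  x = λ² - 36 - 36 = 3025 - 72 ≡ 16; y = λ·(36 - 16) - 32 ≡ 0. → (16, 0)
3P: (16, 0) + (36, 32). λ = (32 - 0)/(36 - 16) ≡ 32/20 mod 89. 20⁻¹ ≡ 49 (mod 89), so λ ≡ 55.
  x = λ² - 16 - 36 = 3025 - 52 ≡ 36; y = λ·(16 - 36) - 0 ≡ 57. → (36, 57)
4P: (36, 57) + (36, 32): same x and y₁ ≡ -y₂, so the sum is the point at infinity.
5P: the point at infinity + (36, 32) = (36, 32) (identity).
6P: tangent at (36, 32): λ = (3·36² + 77)/(2·32) ≡ 49/64. 64⁻¹ ≡ 32 (mod 89), so λ ≡ 49·32 ≡ 55.
  x = λ² - 36 - 36 = 3025 - 72 ≡ 16; y = λ·(36 - 16) - 32 ≡ 0. → (16, 0)
7P: (16, 0) + (36, 32). λ = (32 - 0)/(36 - 16) ≡ 32/20 mod 89. 20⁻¹ ≡ 49 (mod 89), so λ ≡ 55.
  x = λ² - 16 - 36 = 3025 - 52 ≡ 36; y = λ·(16 - 36) - 0 ≡ 57. → (36, 57)
8P: (36, 57) + (36, 32): same x and y₁ ≡ -y₂, so the sum is the point at infinity.

O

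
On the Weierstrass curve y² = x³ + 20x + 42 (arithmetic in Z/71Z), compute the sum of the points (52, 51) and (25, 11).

(52, 51) + (25, 11). λ = (11 - 51)/(25 - 52) ≡ 31/44 mod 71. 44⁻¹ ≡ 21 (mod 71), so λ ≡ 12.
  x = λ² - 52 - 25 = 144 - 77 ≡ 67; y = λ·(52 - 67) - 51 ≡ 53. → (67, 53)

(67, 53)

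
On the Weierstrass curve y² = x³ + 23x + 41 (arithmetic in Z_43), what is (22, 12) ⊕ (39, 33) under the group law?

(22, 12) + (39, 33). λ = (33 - 12)/(39 - 22) ≡ 21/17 mod 43. 17⁻¹ ≡ 38 (mod 43), so λ ≡ 24.
  x = λ² - 22 - 39 = 576 - 61 ≡ 42; y = λ·(22 - 42) - 12 ≡ 24. → (42, 24)

(42, 24)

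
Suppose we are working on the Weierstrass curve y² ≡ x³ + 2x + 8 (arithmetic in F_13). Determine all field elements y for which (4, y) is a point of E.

none

x³ + 2x + 8 = 80 ≡ 2 (mod 13).
2 is a non-residue mod 13; no y exists.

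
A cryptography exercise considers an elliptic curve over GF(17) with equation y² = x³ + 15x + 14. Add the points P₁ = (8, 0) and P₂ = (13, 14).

(12, 16)

(8, 0) + (13, 14). λ = (14 - 0)/(13 - 8) ≡ 14/5 mod 17. 5⁻¹ ≡ 7 (mod 17), so λ ≡ 13.
  x = λ² - 8 - 13 = 169 - 21 ≡ 12; y = λ·(8 - 12) - 0 ≡ 16. → (12, 16)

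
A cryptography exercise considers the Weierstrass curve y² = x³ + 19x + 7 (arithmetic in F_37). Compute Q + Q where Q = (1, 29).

(34, 21)

tangent at (1, 29): λ = (3·1² + 19)/(2·29) ≡ 22/21. 21⁻¹ ≡ 30 (mod 37), so λ ≡ 22·30 ≡ 31.
  x = λ² - 1 - 1 = 961 - 2 ≡ 34; y = λ·(1 - 34) - 29 ≡ 21. → (34, 21)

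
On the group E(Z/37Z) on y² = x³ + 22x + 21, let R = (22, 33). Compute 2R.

tangent at (22, 33): λ = (3·22² + 22)/(2·33) ≡ 31/29. 29⁻¹ ≡ 23 (mod 37), so λ ≡ 31·23 ≡ 10.
  x = λ² - 22 - 22 = 100 - 44 ≡ 19; y = λ·(22 - 19) - 33 ≡ 34. → (19, 34)

(19, 34)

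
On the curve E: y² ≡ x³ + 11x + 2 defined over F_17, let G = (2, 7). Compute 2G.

tangent at (2, 7): λ = (3·2² + 11)/(2·7) ≡ 6/14. 14⁻¹ ≡ 11 (mod 17), so λ ≡ 6·11 ≡ 15.
  x = λ² - 2 - 2 = 225 - 4 ≡ 0; y = λ·(2 - 0) - 7 ≡ 6. → (0, 6)

(0, 6)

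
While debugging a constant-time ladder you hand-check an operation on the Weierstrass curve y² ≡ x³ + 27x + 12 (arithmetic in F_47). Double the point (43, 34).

tangent at (43, 34): λ = (3·43² + 27)/(2·34) ≡ 28/21. 21⁻¹ ≡ 9 (mod 47), so λ ≡ 28·9 ≡ 17.
  x = λ² - 43 - 43 = 289 - 86 ≡ 15; y = λ·(43 - 15) - 34 ≡ 19. → (15, 19)

(15, 19)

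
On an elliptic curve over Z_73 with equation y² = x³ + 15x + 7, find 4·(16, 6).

(63, 5)

Write P = (16, 6).
Double-and-add on 4 = (100)₂. Start with P = (16, 6) for the leading 1-bit.
double: tangent at (16, 6): λ = (3·16² + 15)/(2·6) ≡ 53/12. 12⁻¹ ≡ 67 (mod 73), so λ ≡ 53·67 ≡ 47.
  x = λ² - 16 - 16 = 2209 - 32 ≡ 60; y = λ·(16 - 60) - 6 ≡ 43. → (60, 43)
double: tangent at (60, 43): λ = (3·60² + 15)/(2·43) ≡ 11/13. 13⁻¹ ≡ 45 (mod 73) since 13·45 = 585 ≡ 1, so λ ≡ 11·45 ≡ 57.
  x = λ² - 60 - 60 = 3249 - 120 ≡ 63; y = λ·(60 - 63) - 43 ≡ 5. → (63, 5)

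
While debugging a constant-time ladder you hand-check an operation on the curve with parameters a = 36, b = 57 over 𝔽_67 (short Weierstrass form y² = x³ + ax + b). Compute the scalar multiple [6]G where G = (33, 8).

(49, 3)

Repeated addition: build up to 6G.
2G: tangent at (33, 8): λ = (3·33² + 36)/(2·8) ≡ 20/16. 16⁻¹ ≡ 21 (mod 67), so λ ≡ 20·21 ≡ 18.
  x = λ² - 33 - 33 = 324 - 66 ≡ 57; y = λ·(33 - 57) - 8 ≡ 29. → (57, 29)
3G: (57, 29) + (33, 8). λ = (8 - 29)/(33 - 57) ≡ 46/43 mod 67. 43⁻¹ ≡ 53 (mod 67), so λ ≡ 26.
  x = λ² - 57 - 33 = 676 - 90 ≡ 50; y = λ·(57 - 50) - 29 ≡ 19. → (50, 19)
4G: (50, 19) + (33, 8). λ = (8 - 19)/(33 - 50) ≡ 56/50 mod 67. 50⁻¹ ≡ 63 (mod 67), so λ ≡ 44.
  x = λ² - 50 - 33 = 1936 - 83 ≡ 44; y = λ·(50 - 44) - 19 ≡ 44. → (44, 44)
5G: (44, 44) + (33, 8). λ = (8 - 44)/(33 - 44) ≡ 31/56 mod 67. 56⁻¹ ≡ 6 (mod 67) since 56·6 = 336 ≡ 1, so λ ≡ 52.
  x = λ² - 44 - 33 = 2704 - 77 ≡ 14; y = λ·(44 - 14) - 44 ≡ 42. → (14, 42)
6G: (14, 42) + (33, 8). λ = (8 - 42)/(33 - 14) ≡ 33/19 mod 67. 19⁻¹ ≡ 60 (mod 67), so λ ≡ 37.
  x = λ² - 14 - 33 = 1369 - 47 ≡ 49; y = λ·(14 - 49) - 42 ≡ 3. → (49, 3)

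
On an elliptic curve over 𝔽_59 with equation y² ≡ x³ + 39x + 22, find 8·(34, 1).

Write G = (34, 1).
Double-and-add on 8 = (1000)₂. Start with G = (34, 1) for the leading 1-bit.
double: tangent at (34, 1): λ = (3·34² + 39)/(2·1) ≡ 26/2. 2⁻¹ ≡ 30 (mod 59), so λ ≡ 26·30 ≡ 13.
  x = λ² - 34 - 34 = 169 - 68 ≡ 42; y = λ·(34 - 42) - 1 ≡ 13. → (42, 13)
double: tangent at (42, 13): λ = (3·42² + 39)/(2·13) ≡ 21/26. 26⁻¹ ≡ 25 (mod 59), so λ ≡ 21·25 ≡ 53.
  x = λ² - 42 - 42 = 2809 - 84 ≡ 11; y = λ·(42 - 11) - 13 ≡ 37. → (11, 37)
double: tangent at (11, 37): λ = (3·11² + 39)/(2·37) ≡ 48/15. 15⁻¹ ≡ 4 (mod 59) since 15·4 = 60 ≡ 1, so λ ≡ 48·4 ≡ 15.
  x = λ² - 11 - 11 = 225 - 22 ≡ 26; y = λ·(11 - 26) - 37 ≡ 33. → (26, 33)

(26, 33)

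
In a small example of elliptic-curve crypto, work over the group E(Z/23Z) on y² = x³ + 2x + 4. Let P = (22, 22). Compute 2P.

(14, 4)

tangent at (22, 22): λ = (3·22² + 2)/(2·22) ≡ 5/21. 21⁻¹ ≡ 11 (mod 23), so λ ≡ 5·11 ≡ 9.
  x = λ² - 22 - 22 = 81 - 44 ≡ 14; y = λ·(22 - 14) - 22 ≡ 4. → (14, 4)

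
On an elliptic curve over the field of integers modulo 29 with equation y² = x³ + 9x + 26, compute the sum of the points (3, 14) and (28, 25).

(3, 14) + (28, 25). λ = (25 - 14)/(28 - 3) ≡ 11/25 mod 29. 25⁻¹ ≡ 7 (mod 29), so λ ≡ 19.
  x = λ² - 3 - 28 = 361 - 31 ≡ 11; y = λ·(3 - 11) - 14 ≡ 8. → (11, 8)

(11, 8)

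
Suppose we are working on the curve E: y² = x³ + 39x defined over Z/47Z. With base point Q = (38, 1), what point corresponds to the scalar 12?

Double-and-add on 12 = (1100)₂. Start with Q = (38, 1) for the leading 1-bit.
double: tangent at (38, 1): λ = (3·38² + 39)/(2·1) ≡ 0/2. 2⁻¹ ≡ 24 (mod 47) since 2·24 = 48 ≡ 1, so λ ≡ 0·24 ≡ 0.
  x = λ² - 38 - 38 = 0 - 76 ≡ 18; y = λ·(38 - 18) - 1 ≡ 46. → (18, 46)
add Q: (18, 46) + (38, 1). λ = (1 - 46)/(38 - 18) ≡ 2/20 mod 47. 20⁻¹ ≡ 40 (mod 47), so λ ≡ 33.
  x = λ² - 18 - 38 = 1089 - 56 ≡ 46; y = λ·(18 - 46) - 46 ≡ 17. → (46, 17)
double: tangent at (46, 17): λ = (3·46² + 39)/(2·17) ≡ 42/34. 34⁻¹ ≡ 18 (mod 47), so λ ≡ 42·18 ≡ 4.
  x = λ² - 46 - 46 = 16 - 92 ≡ 18; y = λ·(46 - 18) - 17 ≡ 1. → (18, 1)
double: tangent at (18, 1): λ = (3·18² + 39)/(2·1) ≡ 24/2. 2⁻¹ ≡ 24 (mod 47) since 2·24 = 48 ≡ 1, so λ ≡ 24·24 ≡ 12.
  x = λ² - 18 - 18 = 144 - 36 ≡ 14; y = λ·(18 - 14) - 1 ≡ 0. → (14, 0)

(14, 0)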